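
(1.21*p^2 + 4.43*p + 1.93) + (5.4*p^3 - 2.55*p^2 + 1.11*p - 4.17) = 5.4*p^3 - 1.34*p^2 + 5.54*p - 2.24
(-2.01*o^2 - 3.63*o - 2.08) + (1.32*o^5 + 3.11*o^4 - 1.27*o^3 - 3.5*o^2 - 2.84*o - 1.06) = 1.32*o^5 + 3.11*o^4 - 1.27*o^3 - 5.51*o^2 - 6.47*o - 3.14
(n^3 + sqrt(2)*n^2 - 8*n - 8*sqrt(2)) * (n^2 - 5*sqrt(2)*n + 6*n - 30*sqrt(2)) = n^5 - 4*sqrt(2)*n^4 + 6*n^4 - 24*sqrt(2)*n^3 - 18*n^3 - 108*n^2 + 32*sqrt(2)*n^2 + 80*n + 192*sqrt(2)*n + 480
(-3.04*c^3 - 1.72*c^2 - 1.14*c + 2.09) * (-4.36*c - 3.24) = 13.2544*c^4 + 17.3488*c^3 + 10.5432*c^2 - 5.4188*c - 6.7716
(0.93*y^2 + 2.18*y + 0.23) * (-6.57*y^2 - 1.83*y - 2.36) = -6.1101*y^4 - 16.0245*y^3 - 7.6953*y^2 - 5.5657*y - 0.5428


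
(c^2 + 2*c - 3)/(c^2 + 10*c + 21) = (c - 1)/(c + 7)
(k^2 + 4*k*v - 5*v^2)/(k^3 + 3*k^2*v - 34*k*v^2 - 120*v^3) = (-k + v)/(-k^2 + 2*k*v + 24*v^2)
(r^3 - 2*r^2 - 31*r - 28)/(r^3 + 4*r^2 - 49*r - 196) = (r + 1)/(r + 7)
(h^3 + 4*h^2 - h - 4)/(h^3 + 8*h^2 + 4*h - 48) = (h^2 - 1)/(h^2 + 4*h - 12)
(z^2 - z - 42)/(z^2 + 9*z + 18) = (z - 7)/(z + 3)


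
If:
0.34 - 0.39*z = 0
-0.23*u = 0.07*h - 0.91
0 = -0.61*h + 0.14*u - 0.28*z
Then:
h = 0.47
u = 3.81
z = 0.87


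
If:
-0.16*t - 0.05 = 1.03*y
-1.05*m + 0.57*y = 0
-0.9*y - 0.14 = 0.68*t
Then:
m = -0.01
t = -0.18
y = -0.02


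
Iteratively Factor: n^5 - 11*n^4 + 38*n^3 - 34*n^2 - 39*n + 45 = (n - 1)*(n^4 - 10*n^3 + 28*n^2 - 6*n - 45) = (n - 3)*(n - 1)*(n^3 - 7*n^2 + 7*n + 15) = (n - 3)*(n - 1)*(n + 1)*(n^2 - 8*n + 15) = (n - 5)*(n - 3)*(n - 1)*(n + 1)*(n - 3)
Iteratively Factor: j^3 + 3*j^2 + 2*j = (j + 2)*(j^2 + j) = (j + 1)*(j + 2)*(j)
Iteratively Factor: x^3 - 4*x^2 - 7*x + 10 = (x - 1)*(x^2 - 3*x - 10) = (x - 5)*(x - 1)*(x + 2)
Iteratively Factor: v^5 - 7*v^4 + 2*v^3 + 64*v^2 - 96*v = (v - 4)*(v^4 - 3*v^3 - 10*v^2 + 24*v) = v*(v - 4)*(v^3 - 3*v^2 - 10*v + 24) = v*(v - 4)*(v + 3)*(v^2 - 6*v + 8) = v*(v - 4)*(v - 2)*(v + 3)*(v - 4)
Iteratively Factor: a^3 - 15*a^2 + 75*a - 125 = (a - 5)*(a^2 - 10*a + 25) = (a - 5)^2*(a - 5)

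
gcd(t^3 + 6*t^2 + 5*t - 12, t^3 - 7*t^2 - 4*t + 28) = 1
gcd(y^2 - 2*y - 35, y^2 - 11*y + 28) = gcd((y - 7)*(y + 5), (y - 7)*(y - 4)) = y - 7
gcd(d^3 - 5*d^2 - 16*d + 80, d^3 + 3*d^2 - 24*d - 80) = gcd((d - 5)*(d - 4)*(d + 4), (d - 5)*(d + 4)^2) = d^2 - d - 20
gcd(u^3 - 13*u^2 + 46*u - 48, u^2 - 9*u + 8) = u - 8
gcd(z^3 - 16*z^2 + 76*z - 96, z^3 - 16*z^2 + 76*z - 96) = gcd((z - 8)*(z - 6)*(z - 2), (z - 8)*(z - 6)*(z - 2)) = z^3 - 16*z^2 + 76*z - 96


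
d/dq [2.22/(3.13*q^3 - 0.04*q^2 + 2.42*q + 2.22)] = (-20.8458*q^2 + 0.1776*q - 5.3724)/(3.13*q^3 - 0.04*q^2 + 2.42*q + 2.22)^2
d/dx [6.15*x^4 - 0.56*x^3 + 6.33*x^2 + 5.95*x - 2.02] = 24.6*x^3 - 1.68*x^2 + 12.66*x + 5.95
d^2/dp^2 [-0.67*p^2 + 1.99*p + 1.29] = -1.34000000000000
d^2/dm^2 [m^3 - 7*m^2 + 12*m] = 6*m - 14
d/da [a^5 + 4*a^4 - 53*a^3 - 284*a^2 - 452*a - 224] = 5*a^4 + 16*a^3 - 159*a^2 - 568*a - 452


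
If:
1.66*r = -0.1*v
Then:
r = -0.0602409638554217*v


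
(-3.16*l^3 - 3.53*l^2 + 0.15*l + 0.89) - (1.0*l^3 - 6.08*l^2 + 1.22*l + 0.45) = -4.16*l^3 + 2.55*l^2 - 1.07*l + 0.44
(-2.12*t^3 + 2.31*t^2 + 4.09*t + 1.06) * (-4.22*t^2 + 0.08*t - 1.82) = 8.9464*t^5 - 9.9178*t^4 - 13.2166*t^3 - 8.3502*t^2 - 7.359*t - 1.9292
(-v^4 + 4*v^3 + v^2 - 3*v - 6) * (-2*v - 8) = 2*v^5 - 34*v^3 - 2*v^2 + 36*v + 48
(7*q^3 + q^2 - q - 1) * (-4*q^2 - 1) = -28*q^5 - 4*q^4 - 3*q^3 + 3*q^2 + q + 1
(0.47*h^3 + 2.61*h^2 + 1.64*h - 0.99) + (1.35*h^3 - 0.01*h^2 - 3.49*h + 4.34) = 1.82*h^3 + 2.6*h^2 - 1.85*h + 3.35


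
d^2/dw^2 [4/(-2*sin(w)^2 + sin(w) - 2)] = 4*(16*sin(w)^4 - 6*sin(w)^3 - 39*sin(w)^2 + 14*sin(w) + 6)/(-sin(w) - cos(2*w) + 3)^3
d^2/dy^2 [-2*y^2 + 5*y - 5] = -4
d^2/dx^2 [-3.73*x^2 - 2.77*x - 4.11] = -7.46000000000000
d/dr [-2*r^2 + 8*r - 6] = 8 - 4*r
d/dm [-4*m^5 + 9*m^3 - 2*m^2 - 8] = m*(-20*m^3 + 27*m - 4)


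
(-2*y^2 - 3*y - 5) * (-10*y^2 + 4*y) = 20*y^4 + 22*y^3 + 38*y^2 - 20*y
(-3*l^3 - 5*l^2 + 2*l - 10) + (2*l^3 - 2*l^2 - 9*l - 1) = -l^3 - 7*l^2 - 7*l - 11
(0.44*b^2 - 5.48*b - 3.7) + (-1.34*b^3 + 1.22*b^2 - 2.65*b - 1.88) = -1.34*b^3 + 1.66*b^2 - 8.13*b - 5.58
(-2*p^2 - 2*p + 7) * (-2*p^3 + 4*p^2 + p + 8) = 4*p^5 - 4*p^4 - 24*p^3 + 10*p^2 - 9*p + 56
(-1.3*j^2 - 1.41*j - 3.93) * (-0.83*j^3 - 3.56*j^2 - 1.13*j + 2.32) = 1.079*j^5 + 5.7983*j^4 + 9.7505*j^3 + 12.5681*j^2 + 1.1697*j - 9.1176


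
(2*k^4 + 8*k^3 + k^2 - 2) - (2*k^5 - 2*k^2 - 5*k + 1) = -2*k^5 + 2*k^4 + 8*k^3 + 3*k^2 + 5*k - 3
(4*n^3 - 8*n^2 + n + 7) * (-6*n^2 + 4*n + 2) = -24*n^5 + 64*n^4 - 30*n^3 - 54*n^2 + 30*n + 14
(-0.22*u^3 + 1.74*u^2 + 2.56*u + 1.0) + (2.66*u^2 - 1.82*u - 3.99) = -0.22*u^3 + 4.4*u^2 + 0.74*u - 2.99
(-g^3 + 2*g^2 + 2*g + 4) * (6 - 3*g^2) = 3*g^5 - 6*g^4 - 12*g^3 + 12*g + 24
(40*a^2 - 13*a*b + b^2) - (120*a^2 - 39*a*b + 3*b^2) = -80*a^2 + 26*a*b - 2*b^2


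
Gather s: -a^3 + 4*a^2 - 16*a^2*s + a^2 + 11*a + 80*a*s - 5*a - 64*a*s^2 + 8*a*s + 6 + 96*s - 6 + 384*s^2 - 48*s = -a^3 + 5*a^2 + 6*a + s^2*(384 - 64*a) + s*(-16*a^2 + 88*a + 48)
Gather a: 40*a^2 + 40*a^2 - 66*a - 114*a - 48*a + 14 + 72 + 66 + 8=80*a^2 - 228*a + 160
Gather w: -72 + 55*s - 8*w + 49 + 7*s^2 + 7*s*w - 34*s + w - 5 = 7*s^2 + 21*s + w*(7*s - 7) - 28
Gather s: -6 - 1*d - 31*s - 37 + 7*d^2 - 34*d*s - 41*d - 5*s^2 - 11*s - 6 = 7*d^2 - 42*d - 5*s^2 + s*(-34*d - 42) - 49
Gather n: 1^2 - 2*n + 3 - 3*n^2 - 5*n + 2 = -3*n^2 - 7*n + 6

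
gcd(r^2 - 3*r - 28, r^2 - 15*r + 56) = r - 7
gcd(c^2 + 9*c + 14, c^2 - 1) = 1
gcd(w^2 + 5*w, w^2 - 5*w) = w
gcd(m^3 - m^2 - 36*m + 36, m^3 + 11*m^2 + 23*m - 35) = m - 1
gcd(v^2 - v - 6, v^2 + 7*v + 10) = v + 2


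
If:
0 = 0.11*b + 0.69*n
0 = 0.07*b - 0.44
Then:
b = 6.29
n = -1.00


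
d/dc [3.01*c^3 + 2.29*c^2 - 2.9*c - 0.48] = 9.03*c^2 + 4.58*c - 2.9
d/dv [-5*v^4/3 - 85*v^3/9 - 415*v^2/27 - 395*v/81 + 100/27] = -20*v^3/3 - 85*v^2/3 - 830*v/27 - 395/81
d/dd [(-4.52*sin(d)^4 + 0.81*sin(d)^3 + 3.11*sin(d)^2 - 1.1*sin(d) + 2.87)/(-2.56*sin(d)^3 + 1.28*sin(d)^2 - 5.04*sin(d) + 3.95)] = (11.5712*sin(d)^6 - 11.5712*sin(d)^5 + 77.3408*sin(d)^4 - 85.2128*sin(d)^3 + 17.3737*sin(d)^2 + 17.2218*sin(d) + 10.1198)*cos(d)/(6.5536*sin(d)^6 - 6.5536*sin(d)^5 + 27.4432*sin(d)^4 - 33.1264*sin(d)^3 + 35.5136*sin(d)^2 - 39.816*sin(d) + 15.6025)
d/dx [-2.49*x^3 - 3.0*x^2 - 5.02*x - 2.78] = -7.47*x^2 - 6.0*x - 5.02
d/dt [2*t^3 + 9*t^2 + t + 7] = 6*t^2 + 18*t + 1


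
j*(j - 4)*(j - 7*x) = j^3 - 7*j^2*x - 4*j^2 + 28*j*x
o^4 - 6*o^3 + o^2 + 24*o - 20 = (o - 5)*(o - 2)*(o - 1)*(o + 2)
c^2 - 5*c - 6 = (c - 6)*(c + 1)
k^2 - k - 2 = (k - 2)*(k + 1)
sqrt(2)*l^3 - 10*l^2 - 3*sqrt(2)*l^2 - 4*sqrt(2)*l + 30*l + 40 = (l - 4)*(l - 5*sqrt(2))*(sqrt(2)*l + sqrt(2))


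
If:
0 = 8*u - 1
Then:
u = 1/8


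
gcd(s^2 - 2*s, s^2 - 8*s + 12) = s - 2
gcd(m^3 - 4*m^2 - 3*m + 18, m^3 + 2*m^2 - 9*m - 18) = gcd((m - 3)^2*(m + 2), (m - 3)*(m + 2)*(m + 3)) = m^2 - m - 6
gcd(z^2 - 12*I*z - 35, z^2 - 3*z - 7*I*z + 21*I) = z - 7*I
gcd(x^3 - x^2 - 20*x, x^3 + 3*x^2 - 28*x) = x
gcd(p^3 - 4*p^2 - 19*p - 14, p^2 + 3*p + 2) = p^2 + 3*p + 2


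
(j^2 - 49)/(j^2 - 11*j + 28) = (j + 7)/(j - 4)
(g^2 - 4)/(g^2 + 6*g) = (g^2 - 4)/(g*(g + 6))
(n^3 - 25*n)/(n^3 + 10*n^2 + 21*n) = (n^2 - 25)/(n^2 + 10*n + 21)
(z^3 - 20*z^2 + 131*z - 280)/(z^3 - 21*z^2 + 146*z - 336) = (z - 5)/(z - 6)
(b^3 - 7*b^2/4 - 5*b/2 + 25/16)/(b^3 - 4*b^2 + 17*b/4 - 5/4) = (b + 5/4)/(b - 1)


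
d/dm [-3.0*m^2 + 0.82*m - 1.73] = 0.82 - 6.0*m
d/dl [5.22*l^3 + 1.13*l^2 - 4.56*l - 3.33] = 15.66*l^2 + 2.26*l - 4.56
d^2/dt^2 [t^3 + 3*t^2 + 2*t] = 6*t + 6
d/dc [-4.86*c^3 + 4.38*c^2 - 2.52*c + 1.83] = -14.58*c^2 + 8.76*c - 2.52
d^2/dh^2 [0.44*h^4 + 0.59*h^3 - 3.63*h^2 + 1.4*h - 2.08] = 5.28*h^2 + 3.54*h - 7.26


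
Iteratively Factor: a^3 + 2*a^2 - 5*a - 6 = (a - 2)*(a^2 + 4*a + 3) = (a - 2)*(a + 3)*(a + 1)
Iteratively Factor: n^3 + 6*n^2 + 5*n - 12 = (n + 3)*(n^2 + 3*n - 4) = (n - 1)*(n + 3)*(n + 4)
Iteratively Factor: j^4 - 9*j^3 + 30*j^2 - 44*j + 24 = (j - 2)*(j^3 - 7*j^2 + 16*j - 12) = (j - 2)^2*(j^2 - 5*j + 6) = (j - 3)*(j - 2)^2*(j - 2)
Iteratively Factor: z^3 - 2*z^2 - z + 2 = (z - 1)*(z^2 - z - 2) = (z - 2)*(z - 1)*(z + 1)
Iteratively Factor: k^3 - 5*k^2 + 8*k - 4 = (k - 1)*(k^2 - 4*k + 4) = (k - 2)*(k - 1)*(k - 2)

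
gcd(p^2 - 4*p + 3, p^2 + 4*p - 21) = p - 3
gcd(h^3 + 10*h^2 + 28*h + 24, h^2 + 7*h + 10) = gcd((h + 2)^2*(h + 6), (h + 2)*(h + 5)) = h + 2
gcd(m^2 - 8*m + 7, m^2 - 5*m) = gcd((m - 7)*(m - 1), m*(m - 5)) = 1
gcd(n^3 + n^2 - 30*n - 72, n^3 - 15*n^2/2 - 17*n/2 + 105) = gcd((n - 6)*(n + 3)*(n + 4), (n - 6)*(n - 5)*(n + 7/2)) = n - 6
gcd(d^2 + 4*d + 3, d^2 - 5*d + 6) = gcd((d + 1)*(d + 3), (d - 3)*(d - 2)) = 1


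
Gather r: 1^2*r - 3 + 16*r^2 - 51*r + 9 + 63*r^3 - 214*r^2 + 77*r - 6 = 63*r^3 - 198*r^2 + 27*r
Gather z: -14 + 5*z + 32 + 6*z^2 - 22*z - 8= 6*z^2 - 17*z + 10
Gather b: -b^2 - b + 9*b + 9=-b^2 + 8*b + 9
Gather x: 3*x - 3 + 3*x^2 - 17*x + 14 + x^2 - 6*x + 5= 4*x^2 - 20*x + 16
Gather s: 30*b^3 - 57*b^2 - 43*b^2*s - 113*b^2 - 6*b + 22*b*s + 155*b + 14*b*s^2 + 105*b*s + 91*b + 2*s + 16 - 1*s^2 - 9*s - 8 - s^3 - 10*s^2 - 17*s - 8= 30*b^3 - 170*b^2 + 240*b - s^3 + s^2*(14*b - 11) + s*(-43*b^2 + 127*b - 24)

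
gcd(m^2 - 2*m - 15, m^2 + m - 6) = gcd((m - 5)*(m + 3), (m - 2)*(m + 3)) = m + 3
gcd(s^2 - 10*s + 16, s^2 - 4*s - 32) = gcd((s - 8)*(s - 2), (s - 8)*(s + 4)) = s - 8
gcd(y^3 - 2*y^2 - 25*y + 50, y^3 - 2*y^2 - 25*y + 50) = y^3 - 2*y^2 - 25*y + 50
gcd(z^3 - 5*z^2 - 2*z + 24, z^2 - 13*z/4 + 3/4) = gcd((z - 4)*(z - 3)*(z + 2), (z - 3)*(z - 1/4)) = z - 3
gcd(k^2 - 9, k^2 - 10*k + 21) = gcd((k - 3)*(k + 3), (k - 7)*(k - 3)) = k - 3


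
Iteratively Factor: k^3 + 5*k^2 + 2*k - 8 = (k + 2)*(k^2 + 3*k - 4) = (k - 1)*(k + 2)*(k + 4)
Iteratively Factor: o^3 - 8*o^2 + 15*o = (o - 3)*(o^2 - 5*o) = o*(o - 3)*(o - 5)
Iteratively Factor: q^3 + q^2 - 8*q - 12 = (q + 2)*(q^2 - q - 6) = (q - 3)*(q + 2)*(q + 2)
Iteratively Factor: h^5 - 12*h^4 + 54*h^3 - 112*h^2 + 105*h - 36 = (h - 1)*(h^4 - 11*h^3 + 43*h^2 - 69*h + 36) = (h - 1)^2*(h^3 - 10*h^2 + 33*h - 36) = (h - 3)*(h - 1)^2*(h^2 - 7*h + 12) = (h - 3)^2*(h - 1)^2*(h - 4)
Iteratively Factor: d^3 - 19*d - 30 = (d + 2)*(d^2 - 2*d - 15) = (d - 5)*(d + 2)*(d + 3)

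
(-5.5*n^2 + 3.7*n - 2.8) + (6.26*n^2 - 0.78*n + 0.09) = 0.76*n^2 + 2.92*n - 2.71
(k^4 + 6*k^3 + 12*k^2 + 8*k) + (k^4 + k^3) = 2*k^4 + 7*k^3 + 12*k^2 + 8*k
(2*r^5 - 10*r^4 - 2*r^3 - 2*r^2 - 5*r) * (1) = 2*r^5 - 10*r^4 - 2*r^3 - 2*r^2 - 5*r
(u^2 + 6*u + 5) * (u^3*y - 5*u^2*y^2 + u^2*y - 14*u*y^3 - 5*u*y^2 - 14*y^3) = u^5*y - 5*u^4*y^2 + 7*u^4*y - 14*u^3*y^3 - 35*u^3*y^2 + 11*u^3*y - 98*u^2*y^3 - 55*u^2*y^2 + 5*u^2*y - 154*u*y^3 - 25*u*y^2 - 70*y^3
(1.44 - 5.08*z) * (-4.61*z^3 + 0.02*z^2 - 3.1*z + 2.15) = 23.4188*z^4 - 6.74*z^3 + 15.7768*z^2 - 15.386*z + 3.096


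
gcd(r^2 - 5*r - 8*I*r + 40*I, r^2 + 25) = 1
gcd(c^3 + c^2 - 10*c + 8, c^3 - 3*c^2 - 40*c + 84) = c - 2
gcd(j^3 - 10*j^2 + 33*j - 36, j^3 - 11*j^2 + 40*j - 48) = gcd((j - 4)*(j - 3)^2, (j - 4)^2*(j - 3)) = j^2 - 7*j + 12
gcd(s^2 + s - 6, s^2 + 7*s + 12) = s + 3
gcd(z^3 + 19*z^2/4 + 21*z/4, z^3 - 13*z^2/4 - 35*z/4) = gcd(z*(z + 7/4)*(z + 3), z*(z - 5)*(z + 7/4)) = z^2 + 7*z/4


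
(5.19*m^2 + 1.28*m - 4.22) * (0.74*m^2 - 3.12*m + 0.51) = 3.8406*m^4 - 15.2456*m^3 - 4.4695*m^2 + 13.8192*m - 2.1522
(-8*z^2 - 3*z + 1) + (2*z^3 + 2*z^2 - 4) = 2*z^3 - 6*z^2 - 3*z - 3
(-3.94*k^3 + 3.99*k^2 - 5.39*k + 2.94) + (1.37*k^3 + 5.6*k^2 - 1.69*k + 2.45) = -2.57*k^3 + 9.59*k^2 - 7.08*k + 5.39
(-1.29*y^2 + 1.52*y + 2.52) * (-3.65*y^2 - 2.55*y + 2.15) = 4.7085*y^4 - 2.2585*y^3 - 15.8475*y^2 - 3.158*y + 5.418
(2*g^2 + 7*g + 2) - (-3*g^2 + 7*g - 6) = 5*g^2 + 8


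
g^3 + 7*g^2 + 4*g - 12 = (g - 1)*(g + 2)*(g + 6)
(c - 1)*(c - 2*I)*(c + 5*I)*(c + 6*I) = c^4 - c^3 + 9*I*c^3 - 8*c^2 - 9*I*c^2 + 8*c + 60*I*c - 60*I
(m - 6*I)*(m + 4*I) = m^2 - 2*I*m + 24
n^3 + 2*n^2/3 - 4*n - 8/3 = (n - 2)*(n + 2/3)*(n + 2)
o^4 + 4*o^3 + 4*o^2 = o^2*(o + 2)^2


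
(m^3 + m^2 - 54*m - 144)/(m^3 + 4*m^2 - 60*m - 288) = (m + 3)/(m + 6)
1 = 1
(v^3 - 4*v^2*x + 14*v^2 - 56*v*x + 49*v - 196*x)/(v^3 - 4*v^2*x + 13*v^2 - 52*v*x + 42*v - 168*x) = (v + 7)/(v + 6)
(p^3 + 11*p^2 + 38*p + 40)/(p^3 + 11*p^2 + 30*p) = (p^2 + 6*p + 8)/(p*(p + 6))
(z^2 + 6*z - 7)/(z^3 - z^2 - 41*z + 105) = (z - 1)/(z^2 - 8*z + 15)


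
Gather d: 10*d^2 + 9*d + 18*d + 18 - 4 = 10*d^2 + 27*d + 14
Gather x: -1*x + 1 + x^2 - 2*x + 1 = x^2 - 3*x + 2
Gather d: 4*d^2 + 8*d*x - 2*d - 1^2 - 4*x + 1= 4*d^2 + d*(8*x - 2) - 4*x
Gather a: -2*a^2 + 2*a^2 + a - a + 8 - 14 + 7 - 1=0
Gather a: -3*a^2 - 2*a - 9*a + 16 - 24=-3*a^2 - 11*a - 8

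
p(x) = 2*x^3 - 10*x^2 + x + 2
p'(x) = 6*x^2 - 20*x + 1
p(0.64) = -0.93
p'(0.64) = -9.34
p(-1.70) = -38.43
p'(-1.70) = 52.34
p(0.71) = -1.62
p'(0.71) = -10.18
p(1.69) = -15.22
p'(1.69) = -15.66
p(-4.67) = -424.45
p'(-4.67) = 225.25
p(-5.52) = -644.62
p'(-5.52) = 294.22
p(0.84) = -3.03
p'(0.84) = -11.57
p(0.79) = -2.46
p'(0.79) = -11.06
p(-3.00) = -145.00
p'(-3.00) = 115.00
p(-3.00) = -145.00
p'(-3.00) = 115.00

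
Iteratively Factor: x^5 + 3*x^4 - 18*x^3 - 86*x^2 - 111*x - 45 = (x + 1)*(x^4 + 2*x^3 - 20*x^2 - 66*x - 45) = (x - 5)*(x + 1)*(x^3 + 7*x^2 + 15*x + 9) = (x - 5)*(x + 1)*(x + 3)*(x^2 + 4*x + 3) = (x - 5)*(x + 1)^2*(x + 3)*(x + 3)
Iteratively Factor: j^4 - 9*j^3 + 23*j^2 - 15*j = (j - 3)*(j^3 - 6*j^2 + 5*j) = (j - 5)*(j - 3)*(j^2 - j) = (j - 5)*(j - 3)*(j - 1)*(j)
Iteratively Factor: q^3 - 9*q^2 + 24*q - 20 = (q - 2)*(q^2 - 7*q + 10) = (q - 2)^2*(q - 5)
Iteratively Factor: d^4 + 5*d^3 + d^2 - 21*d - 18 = (d + 3)*(d^3 + 2*d^2 - 5*d - 6) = (d - 2)*(d + 3)*(d^2 + 4*d + 3) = (d - 2)*(d + 1)*(d + 3)*(d + 3)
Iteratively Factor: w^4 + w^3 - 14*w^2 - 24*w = (w + 3)*(w^3 - 2*w^2 - 8*w) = (w - 4)*(w + 3)*(w^2 + 2*w) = w*(w - 4)*(w + 3)*(w + 2)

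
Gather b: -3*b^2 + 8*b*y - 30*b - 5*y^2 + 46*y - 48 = -3*b^2 + b*(8*y - 30) - 5*y^2 + 46*y - 48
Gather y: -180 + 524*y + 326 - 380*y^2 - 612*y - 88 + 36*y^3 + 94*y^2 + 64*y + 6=36*y^3 - 286*y^2 - 24*y + 64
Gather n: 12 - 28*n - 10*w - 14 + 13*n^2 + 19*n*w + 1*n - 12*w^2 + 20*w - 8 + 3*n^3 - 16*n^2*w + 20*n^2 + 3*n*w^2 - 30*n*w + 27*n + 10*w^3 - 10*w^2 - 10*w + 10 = 3*n^3 + n^2*(33 - 16*w) + n*(3*w^2 - 11*w) + 10*w^3 - 22*w^2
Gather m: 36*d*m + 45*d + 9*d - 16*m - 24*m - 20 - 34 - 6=54*d + m*(36*d - 40) - 60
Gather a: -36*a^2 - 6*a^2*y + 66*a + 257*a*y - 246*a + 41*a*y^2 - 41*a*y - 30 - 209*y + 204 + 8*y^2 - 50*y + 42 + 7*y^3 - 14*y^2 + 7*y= a^2*(-6*y - 36) + a*(41*y^2 + 216*y - 180) + 7*y^3 - 6*y^2 - 252*y + 216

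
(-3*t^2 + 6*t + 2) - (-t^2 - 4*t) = -2*t^2 + 10*t + 2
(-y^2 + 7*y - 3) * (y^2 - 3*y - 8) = -y^4 + 10*y^3 - 16*y^2 - 47*y + 24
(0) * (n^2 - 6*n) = 0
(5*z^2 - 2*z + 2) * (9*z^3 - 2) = 45*z^5 - 18*z^4 + 18*z^3 - 10*z^2 + 4*z - 4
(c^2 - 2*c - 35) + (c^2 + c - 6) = 2*c^2 - c - 41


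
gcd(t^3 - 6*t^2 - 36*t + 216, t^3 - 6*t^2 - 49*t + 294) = t - 6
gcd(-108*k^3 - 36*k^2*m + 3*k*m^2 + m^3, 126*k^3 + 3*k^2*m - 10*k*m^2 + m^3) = 18*k^2 + 3*k*m - m^2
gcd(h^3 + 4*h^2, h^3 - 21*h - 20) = h + 4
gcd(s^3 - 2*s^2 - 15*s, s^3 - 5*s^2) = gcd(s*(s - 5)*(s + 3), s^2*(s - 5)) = s^2 - 5*s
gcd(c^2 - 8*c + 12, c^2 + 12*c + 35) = 1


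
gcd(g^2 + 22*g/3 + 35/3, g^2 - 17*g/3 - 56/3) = g + 7/3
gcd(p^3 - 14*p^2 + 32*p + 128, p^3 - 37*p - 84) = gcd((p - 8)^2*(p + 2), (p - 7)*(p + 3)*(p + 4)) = 1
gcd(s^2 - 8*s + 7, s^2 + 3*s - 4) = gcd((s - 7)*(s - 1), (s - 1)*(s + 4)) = s - 1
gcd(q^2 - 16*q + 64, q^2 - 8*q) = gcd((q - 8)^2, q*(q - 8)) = q - 8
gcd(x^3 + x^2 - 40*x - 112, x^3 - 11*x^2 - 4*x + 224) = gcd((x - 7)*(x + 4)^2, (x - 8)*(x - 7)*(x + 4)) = x^2 - 3*x - 28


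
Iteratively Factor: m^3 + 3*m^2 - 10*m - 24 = (m - 3)*(m^2 + 6*m + 8) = (m - 3)*(m + 2)*(m + 4)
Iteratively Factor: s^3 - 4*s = (s + 2)*(s^2 - 2*s) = (s - 2)*(s + 2)*(s)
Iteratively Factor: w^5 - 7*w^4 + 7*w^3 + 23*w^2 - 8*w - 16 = (w - 4)*(w^4 - 3*w^3 - 5*w^2 + 3*w + 4) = (w - 4)*(w + 1)*(w^3 - 4*w^2 - w + 4) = (w - 4)*(w - 1)*(w + 1)*(w^2 - 3*w - 4) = (w - 4)^2*(w - 1)*(w + 1)*(w + 1)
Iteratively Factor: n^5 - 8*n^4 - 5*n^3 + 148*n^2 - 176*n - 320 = (n + 4)*(n^4 - 12*n^3 + 43*n^2 - 24*n - 80) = (n - 4)*(n + 4)*(n^3 - 8*n^2 + 11*n + 20) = (n - 4)^2*(n + 4)*(n^2 - 4*n - 5) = (n - 4)^2*(n + 1)*(n + 4)*(n - 5)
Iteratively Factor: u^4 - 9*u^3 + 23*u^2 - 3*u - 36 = (u + 1)*(u^3 - 10*u^2 + 33*u - 36) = (u - 3)*(u + 1)*(u^2 - 7*u + 12) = (u - 4)*(u - 3)*(u + 1)*(u - 3)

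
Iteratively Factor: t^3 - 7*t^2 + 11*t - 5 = (t - 5)*(t^2 - 2*t + 1) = (t - 5)*(t - 1)*(t - 1)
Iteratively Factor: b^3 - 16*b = (b)*(b^2 - 16) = b*(b + 4)*(b - 4)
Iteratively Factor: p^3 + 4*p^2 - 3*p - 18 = (p + 3)*(p^2 + p - 6) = (p + 3)^2*(p - 2)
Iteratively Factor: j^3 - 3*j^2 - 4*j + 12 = (j + 2)*(j^2 - 5*j + 6) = (j - 2)*(j + 2)*(j - 3)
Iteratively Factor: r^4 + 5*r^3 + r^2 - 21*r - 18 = (r + 1)*(r^3 + 4*r^2 - 3*r - 18) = (r + 1)*(r + 3)*(r^2 + r - 6) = (r + 1)*(r + 3)^2*(r - 2)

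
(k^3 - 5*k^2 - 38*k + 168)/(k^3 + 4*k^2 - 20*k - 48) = (k - 7)/(k + 2)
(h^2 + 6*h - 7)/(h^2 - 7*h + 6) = (h + 7)/(h - 6)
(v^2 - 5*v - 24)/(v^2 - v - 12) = (v - 8)/(v - 4)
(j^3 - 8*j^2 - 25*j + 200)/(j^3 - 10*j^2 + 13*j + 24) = (j^2 - 25)/(j^2 - 2*j - 3)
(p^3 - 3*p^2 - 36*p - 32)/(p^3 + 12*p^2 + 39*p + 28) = (p - 8)/(p + 7)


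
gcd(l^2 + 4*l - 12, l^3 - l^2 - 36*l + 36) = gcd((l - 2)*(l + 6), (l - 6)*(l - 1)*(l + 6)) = l + 6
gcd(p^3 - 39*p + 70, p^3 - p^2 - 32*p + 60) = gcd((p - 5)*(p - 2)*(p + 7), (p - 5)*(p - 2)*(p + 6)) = p^2 - 7*p + 10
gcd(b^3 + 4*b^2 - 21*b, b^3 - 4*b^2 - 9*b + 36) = b - 3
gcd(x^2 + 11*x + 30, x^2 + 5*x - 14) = 1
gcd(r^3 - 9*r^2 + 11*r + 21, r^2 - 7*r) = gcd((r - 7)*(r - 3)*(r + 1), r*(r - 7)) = r - 7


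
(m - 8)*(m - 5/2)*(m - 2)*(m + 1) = m^4 - 23*m^3/2 + 57*m^2/2 + m - 40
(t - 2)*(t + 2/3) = t^2 - 4*t/3 - 4/3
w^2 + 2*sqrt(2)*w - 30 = (w - 3*sqrt(2))*(w + 5*sqrt(2))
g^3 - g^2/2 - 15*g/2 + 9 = (g - 2)*(g - 3/2)*(g + 3)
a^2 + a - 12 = (a - 3)*(a + 4)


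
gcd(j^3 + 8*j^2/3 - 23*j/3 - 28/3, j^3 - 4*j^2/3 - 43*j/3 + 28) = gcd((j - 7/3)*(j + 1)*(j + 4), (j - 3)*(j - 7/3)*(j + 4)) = j^2 + 5*j/3 - 28/3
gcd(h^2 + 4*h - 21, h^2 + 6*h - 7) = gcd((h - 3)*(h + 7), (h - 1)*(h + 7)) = h + 7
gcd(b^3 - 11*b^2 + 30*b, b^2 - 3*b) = b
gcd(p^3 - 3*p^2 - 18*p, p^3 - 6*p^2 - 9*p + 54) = p^2 - 3*p - 18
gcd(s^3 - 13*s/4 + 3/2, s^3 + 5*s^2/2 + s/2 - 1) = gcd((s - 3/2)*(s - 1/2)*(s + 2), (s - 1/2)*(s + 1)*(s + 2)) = s^2 + 3*s/2 - 1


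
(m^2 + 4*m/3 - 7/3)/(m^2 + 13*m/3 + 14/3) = (m - 1)/(m + 2)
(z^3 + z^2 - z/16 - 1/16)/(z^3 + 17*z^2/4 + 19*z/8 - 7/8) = (4*z + 1)/(2*(2*z + 7))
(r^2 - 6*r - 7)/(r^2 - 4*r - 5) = (r - 7)/(r - 5)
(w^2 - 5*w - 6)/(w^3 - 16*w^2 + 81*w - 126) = (w + 1)/(w^2 - 10*w + 21)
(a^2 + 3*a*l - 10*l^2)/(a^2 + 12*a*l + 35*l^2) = (a - 2*l)/(a + 7*l)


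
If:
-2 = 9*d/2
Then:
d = -4/9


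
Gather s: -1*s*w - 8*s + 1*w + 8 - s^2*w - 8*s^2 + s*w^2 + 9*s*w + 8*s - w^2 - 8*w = s^2*(-w - 8) + s*(w^2 + 8*w) - w^2 - 7*w + 8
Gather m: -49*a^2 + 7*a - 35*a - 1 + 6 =-49*a^2 - 28*a + 5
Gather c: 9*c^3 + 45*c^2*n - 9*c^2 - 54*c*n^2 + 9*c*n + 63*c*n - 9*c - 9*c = 9*c^3 + c^2*(45*n - 9) + c*(-54*n^2 + 72*n - 18)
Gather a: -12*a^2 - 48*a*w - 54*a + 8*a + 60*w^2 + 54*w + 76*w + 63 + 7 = -12*a^2 + a*(-48*w - 46) + 60*w^2 + 130*w + 70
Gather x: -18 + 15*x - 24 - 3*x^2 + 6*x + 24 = -3*x^2 + 21*x - 18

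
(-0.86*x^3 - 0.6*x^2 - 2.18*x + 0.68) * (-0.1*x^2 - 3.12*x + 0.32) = 0.086*x^5 + 2.7432*x^4 + 1.8148*x^3 + 6.5416*x^2 - 2.8192*x + 0.2176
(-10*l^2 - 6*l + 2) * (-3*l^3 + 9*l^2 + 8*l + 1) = 30*l^5 - 72*l^4 - 140*l^3 - 40*l^2 + 10*l + 2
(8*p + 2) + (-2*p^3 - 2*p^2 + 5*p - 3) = -2*p^3 - 2*p^2 + 13*p - 1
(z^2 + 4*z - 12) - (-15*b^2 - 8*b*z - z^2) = 15*b^2 + 8*b*z + 2*z^2 + 4*z - 12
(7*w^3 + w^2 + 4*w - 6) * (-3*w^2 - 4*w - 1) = -21*w^5 - 31*w^4 - 23*w^3 + w^2 + 20*w + 6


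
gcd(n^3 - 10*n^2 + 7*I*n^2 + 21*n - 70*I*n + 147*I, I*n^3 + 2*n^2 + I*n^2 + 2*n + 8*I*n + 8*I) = 1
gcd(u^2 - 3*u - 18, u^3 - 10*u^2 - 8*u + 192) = u - 6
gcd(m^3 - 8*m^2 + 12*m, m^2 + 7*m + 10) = 1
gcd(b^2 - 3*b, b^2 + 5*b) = b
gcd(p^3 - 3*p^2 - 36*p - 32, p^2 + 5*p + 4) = p^2 + 5*p + 4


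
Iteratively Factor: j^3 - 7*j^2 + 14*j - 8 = (j - 4)*(j^2 - 3*j + 2) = (j - 4)*(j - 2)*(j - 1)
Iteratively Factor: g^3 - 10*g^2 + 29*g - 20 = (g - 4)*(g^2 - 6*g + 5) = (g - 5)*(g - 4)*(g - 1)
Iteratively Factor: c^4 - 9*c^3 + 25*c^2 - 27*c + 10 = (c - 1)*(c^3 - 8*c^2 + 17*c - 10) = (c - 1)^2*(c^2 - 7*c + 10) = (c - 5)*(c - 1)^2*(c - 2)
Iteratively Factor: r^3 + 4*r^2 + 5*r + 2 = (r + 1)*(r^2 + 3*r + 2) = (r + 1)^2*(r + 2)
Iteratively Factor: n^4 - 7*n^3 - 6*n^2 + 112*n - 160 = (n - 2)*(n^3 - 5*n^2 - 16*n + 80) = (n - 5)*(n - 2)*(n^2 - 16) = (n - 5)*(n - 2)*(n + 4)*(n - 4)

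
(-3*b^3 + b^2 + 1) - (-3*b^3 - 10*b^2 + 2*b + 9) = 11*b^2 - 2*b - 8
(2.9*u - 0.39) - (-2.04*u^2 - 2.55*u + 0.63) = 2.04*u^2 + 5.45*u - 1.02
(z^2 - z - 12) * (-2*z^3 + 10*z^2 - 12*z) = -2*z^5 + 12*z^4 + 2*z^3 - 108*z^2 + 144*z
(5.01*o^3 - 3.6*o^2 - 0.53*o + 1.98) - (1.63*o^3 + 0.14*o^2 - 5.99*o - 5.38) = 3.38*o^3 - 3.74*o^2 + 5.46*o + 7.36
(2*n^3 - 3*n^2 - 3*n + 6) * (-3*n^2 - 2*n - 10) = -6*n^5 + 5*n^4 - 5*n^3 + 18*n^2 + 18*n - 60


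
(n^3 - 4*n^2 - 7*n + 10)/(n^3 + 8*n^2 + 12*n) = (n^2 - 6*n + 5)/(n*(n + 6))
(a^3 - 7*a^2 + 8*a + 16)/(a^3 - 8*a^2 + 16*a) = (a + 1)/a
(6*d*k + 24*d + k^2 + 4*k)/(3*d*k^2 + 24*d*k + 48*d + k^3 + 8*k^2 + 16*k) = (6*d + k)/(3*d*k + 12*d + k^2 + 4*k)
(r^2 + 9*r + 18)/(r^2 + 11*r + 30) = (r + 3)/(r + 5)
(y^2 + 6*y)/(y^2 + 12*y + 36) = y/(y + 6)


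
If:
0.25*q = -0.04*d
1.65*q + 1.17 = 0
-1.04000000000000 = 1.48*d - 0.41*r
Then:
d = 4.43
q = -0.71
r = 18.53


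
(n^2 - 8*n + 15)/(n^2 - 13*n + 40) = (n - 3)/(n - 8)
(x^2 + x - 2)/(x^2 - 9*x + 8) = (x + 2)/(x - 8)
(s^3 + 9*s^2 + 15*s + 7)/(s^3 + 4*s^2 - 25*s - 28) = (s + 1)/(s - 4)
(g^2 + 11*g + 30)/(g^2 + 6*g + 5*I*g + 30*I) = (g + 5)/(g + 5*I)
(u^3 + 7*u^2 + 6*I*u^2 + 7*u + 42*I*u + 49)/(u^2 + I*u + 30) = (u^3 + u^2*(7 + 6*I) + u*(7 + 42*I) + 49)/(u^2 + I*u + 30)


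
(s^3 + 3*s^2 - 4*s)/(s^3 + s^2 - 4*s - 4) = s*(s^2 + 3*s - 4)/(s^3 + s^2 - 4*s - 4)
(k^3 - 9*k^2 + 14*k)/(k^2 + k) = (k^2 - 9*k + 14)/(k + 1)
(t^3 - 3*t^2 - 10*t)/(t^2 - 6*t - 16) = t*(t - 5)/(t - 8)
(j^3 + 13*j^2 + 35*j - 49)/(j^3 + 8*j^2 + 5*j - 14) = (j + 7)/(j + 2)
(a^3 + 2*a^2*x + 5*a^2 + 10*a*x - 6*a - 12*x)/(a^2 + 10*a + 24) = (a^2 + 2*a*x - a - 2*x)/(a + 4)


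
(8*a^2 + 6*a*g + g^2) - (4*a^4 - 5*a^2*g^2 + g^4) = -4*a^4 + 5*a^2*g^2 + 8*a^2 + 6*a*g - g^4 + g^2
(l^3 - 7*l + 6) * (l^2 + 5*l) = l^5 + 5*l^4 - 7*l^3 - 29*l^2 + 30*l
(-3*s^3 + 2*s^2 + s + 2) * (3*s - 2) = -9*s^4 + 12*s^3 - s^2 + 4*s - 4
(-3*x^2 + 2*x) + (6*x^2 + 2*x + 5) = 3*x^2 + 4*x + 5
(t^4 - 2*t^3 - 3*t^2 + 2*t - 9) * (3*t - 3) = 3*t^5 - 9*t^4 - 3*t^3 + 15*t^2 - 33*t + 27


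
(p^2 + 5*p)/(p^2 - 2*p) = (p + 5)/(p - 2)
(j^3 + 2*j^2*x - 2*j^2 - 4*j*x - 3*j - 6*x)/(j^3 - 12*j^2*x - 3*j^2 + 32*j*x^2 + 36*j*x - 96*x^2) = (j^2 + 2*j*x + j + 2*x)/(j^2 - 12*j*x + 32*x^2)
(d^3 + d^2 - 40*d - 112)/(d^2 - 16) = (d^2 - 3*d - 28)/(d - 4)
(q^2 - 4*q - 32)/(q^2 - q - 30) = (-q^2 + 4*q + 32)/(-q^2 + q + 30)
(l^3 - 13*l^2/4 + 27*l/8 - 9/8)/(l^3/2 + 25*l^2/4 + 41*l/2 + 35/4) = (8*l^3 - 26*l^2 + 27*l - 9)/(2*(2*l^3 + 25*l^2 + 82*l + 35))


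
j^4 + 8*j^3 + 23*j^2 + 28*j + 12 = (j + 1)*(j + 2)^2*(j + 3)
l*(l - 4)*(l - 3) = l^3 - 7*l^2 + 12*l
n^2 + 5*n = n*(n + 5)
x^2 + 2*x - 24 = (x - 4)*(x + 6)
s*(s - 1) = s^2 - s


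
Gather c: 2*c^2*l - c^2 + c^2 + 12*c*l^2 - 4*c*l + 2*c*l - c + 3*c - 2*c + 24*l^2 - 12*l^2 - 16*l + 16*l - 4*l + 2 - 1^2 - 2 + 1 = 2*c^2*l + c*(12*l^2 - 2*l) + 12*l^2 - 4*l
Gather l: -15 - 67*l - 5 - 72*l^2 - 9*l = -72*l^2 - 76*l - 20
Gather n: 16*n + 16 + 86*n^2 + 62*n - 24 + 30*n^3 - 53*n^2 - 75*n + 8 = 30*n^3 + 33*n^2 + 3*n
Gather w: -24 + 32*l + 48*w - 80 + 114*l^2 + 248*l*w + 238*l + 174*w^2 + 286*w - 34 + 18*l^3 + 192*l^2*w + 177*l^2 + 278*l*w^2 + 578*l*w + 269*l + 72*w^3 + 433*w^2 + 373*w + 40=18*l^3 + 291*l^2 + 539*l + 72*w^3 + w^2*(278*l + 607) + w*(192*l^2 + 826*l + 707) - 98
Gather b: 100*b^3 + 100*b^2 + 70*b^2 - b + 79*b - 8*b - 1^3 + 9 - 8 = 100*b^3 + 170*b^2 + 70*b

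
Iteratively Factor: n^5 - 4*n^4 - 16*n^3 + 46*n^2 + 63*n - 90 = (n - 3)*(n^4 - n^3 - 19*n^2 - 11*n + 30) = (n - 3)*(n + 3)*(n^3 - 4*n^2 - 7*n + 10) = (n - 5)*(n - 3)*(n + 3)*(n^2 + n - 2) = (n - 5)*(n - 3)*(n - 1)*(n + 3)*(n + 2)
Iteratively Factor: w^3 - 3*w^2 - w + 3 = (w - 1)*(w^2 - 2*w - 3) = (w - 3)*(w - 1)*(w + 1)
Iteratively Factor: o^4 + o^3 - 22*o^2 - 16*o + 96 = (o - 4)*(o^3 + 5*o^2 - 2*o - 24) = (o - 4)*(o + 3)*(o^2 + 2*o - 8) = (o - 4)*(o + 3)*(o + 4)*(o - 2)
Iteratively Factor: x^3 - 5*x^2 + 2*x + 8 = (x - 4)*(x^2 - x - 2) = (x - 4)*(x + 1)*(x - 2)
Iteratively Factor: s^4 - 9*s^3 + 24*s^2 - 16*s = (s - 1)*(s^3 - 8*s^2 + 16*s) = (s - 4)*(s - 1)*(s^2 - 4*s) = (s - 4)^2*(s - 1)*(s)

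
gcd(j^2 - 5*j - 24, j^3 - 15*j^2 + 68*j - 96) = j - 8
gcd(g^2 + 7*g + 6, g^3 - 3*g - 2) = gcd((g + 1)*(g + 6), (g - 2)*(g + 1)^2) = g + 1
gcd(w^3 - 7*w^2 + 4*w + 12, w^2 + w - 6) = w - 2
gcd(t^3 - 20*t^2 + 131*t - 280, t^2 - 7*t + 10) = t - 5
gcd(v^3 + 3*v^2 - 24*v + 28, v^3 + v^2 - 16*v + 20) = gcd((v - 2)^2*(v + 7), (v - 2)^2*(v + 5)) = v^2 - 4*v + 4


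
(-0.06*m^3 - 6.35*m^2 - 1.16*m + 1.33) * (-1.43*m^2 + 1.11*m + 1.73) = 0.0858*m^5 + 9.0139*m^4 - 5.4935*m^3 - 14.175*m^2 - 0.5305*m + 2.3009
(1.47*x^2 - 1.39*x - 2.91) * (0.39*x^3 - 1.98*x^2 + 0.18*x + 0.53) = 0.5733*x^5 - 3.4527*x^4 + 1.8819*x^3 + 6.2907*x^2 - 1.2605*x - 1.5423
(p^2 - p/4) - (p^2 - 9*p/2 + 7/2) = 17*p/4 - 7/2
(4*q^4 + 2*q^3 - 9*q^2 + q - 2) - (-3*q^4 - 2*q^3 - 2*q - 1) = 7*q^4 + 4*q^3 - 9*q^2 + 3*q - 1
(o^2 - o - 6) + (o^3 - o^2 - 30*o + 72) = o^3 - 31*o + 66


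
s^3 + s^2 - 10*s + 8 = (s - 2)*(s - 1)*(s + 4)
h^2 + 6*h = h*(h + 6)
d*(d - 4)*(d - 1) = d^3 - 5*d^2 + 4*d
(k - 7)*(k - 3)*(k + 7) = k^3 - 3*k^2 - 49*k + 147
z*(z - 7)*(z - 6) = z^3 - 13*z^2 + 42*z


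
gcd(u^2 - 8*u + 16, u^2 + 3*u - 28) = u - 4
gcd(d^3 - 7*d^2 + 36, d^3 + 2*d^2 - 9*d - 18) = d^2 - d - 6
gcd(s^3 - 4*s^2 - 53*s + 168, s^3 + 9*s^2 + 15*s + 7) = s + 7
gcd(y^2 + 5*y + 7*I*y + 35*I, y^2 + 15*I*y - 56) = y + 7*I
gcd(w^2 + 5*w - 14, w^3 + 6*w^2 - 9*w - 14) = w^2 + 5*w - 14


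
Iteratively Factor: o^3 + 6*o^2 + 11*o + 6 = (o + 2)*(o^2 + 4*o + 3) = (o + 1)*(o + 2)*(o + 3)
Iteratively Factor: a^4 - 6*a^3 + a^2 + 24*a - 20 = (a + 2)*(a^3 - 8*a^2 + 17*a - 10) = (a - 1)*(a + 2)*(a^2 - 7*a + 10) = (a - 5)*(a - 1)*(a + 2)*(a - 2)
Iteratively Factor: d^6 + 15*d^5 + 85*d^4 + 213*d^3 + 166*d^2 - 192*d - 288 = (d + 2)*(d^5 + 13*d^4 + 59*d^3 + 95*d^2 - 24*d - 144) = (d + 2)*(d + 4)*(d^4 + 9*d^3 + 23*d^2 + 3*d - 36) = (d - 1)*(d + 2)*(d + 4)*(d^3 + 10*d^2 + 33*d + 36) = (d - 1)*(d + 2)*(d + 4)^2*(d^2 + 6*d + 9) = (d - 1)*(d + 2)*(d + 3)*(d + 4)^2*(d + 3)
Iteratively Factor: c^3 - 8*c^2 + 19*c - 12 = (c - 3)*(c^2 - 5*c + 4) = (c - 4)*(c - 3)*(c - 1)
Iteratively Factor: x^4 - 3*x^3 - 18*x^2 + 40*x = (x - 2)*(x^3 - x^2 - 20*x) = (x - 5)*(x - 2)*(x^2 + 4*x) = (x - 5)*(x - 2)*(x + 4)*(x)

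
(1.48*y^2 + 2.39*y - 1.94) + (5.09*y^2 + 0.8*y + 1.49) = 6.57*y^2 + 3.19*y - 0.45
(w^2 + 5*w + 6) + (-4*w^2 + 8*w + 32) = -3*w^2 + 13*w + 38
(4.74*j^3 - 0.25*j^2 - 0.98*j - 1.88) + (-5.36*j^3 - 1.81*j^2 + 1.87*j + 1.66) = -0.62*j^3 - 2.06*j^2 + 0.89*j - 0.22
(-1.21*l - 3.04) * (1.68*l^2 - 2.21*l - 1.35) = -2.0328*l^3 - 2.4331*l^2 + 8.3519*l + 4.104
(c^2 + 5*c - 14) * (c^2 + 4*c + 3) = c^4 + 9*c^3 + 9*c^2 - 41*c - 42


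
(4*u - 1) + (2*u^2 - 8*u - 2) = 2*u^2 - 4*u - 3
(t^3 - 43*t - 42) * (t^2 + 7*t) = t^5 + 7*t^4 - 43*t^3 - 343*t^2 - 294*t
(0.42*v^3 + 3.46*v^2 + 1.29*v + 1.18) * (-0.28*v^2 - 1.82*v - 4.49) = -0.1176*v^5 - 1.7332*v^4 - 8.5442*v^3 - 18.2136*v^2 - 7.9397*v - 5.2982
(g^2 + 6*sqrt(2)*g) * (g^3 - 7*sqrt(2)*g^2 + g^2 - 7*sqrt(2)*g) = g^5 - sqrt(2)*g^4 + g^4 - 84*g^3 - sqrt(2)*g^3 - 84*g^2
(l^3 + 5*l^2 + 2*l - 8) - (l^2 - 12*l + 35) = l^3 + 4*l^2 + 14*l - 43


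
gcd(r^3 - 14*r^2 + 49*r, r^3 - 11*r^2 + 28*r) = r^2 - 7*r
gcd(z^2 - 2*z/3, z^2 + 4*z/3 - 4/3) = z - 2/3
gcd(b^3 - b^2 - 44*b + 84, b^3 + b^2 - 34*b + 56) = b^2 + 5*b - 14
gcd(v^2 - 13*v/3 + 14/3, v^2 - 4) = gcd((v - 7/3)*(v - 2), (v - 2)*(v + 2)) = v - 2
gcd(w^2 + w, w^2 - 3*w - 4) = w + 1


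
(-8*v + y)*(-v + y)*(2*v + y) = 16*v^3 - 10*v^2*y - 7*v*y^2 + y^3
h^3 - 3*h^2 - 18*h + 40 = (h - 5)*(h - 2)*(h + 4)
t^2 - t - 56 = (t - 8)*(t + 7)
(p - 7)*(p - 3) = p^2 - 10*p + 21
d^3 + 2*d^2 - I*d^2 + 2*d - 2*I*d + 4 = (d + 2)*(d - 2*I)*(d + I)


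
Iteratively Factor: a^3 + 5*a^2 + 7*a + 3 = (a + 1)*(a^2 + 4*a + 3) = (a + 1)*(a + 3)*(a + 1)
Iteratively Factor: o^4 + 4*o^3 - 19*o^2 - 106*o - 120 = (o + 2)*(o^3 + 2*o^2 - 23*o - 60) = (o + 2)*(o + 4)*(o^2 - 2*o - 15) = (o + 2)*(o + 3)*(o + 4)*(o - 5)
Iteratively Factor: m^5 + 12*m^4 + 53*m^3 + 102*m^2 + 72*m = (m + 2)*(m^4 + 10*m^3 + 33*m^2 + 36*m) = (m + 2)*(m + 4)*(m^3 + 6*m^2 + 9*m) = (m + 2)*(m + 3)*(m + 4)*(m^2 + 3*m) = (m + 2)*(m + 3)^2*(m + 4)*(m)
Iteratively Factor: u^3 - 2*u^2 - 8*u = (u + 2)*(u^2 - 4*u) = u*(u + 2)*(u - 4)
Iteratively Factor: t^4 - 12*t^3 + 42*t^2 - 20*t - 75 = (t - 5)*(t^3 - 7*t^2 + 7*t + 15) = (t - 5)^2*(t^2 - 2*t - 3) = (t - 5)^2*(t + 1)*(t - 3)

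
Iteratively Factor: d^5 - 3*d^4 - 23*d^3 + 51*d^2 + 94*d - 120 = (d + 2)*(d^4 - 5*d^3 - 13*d^2 + 77*d - 60) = (d - 1)*(d + 2)*(d^3 - 4*d^2 - 17*d + 60) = (d - 1)*(d + 2)*(d + 4)*(d^2 - 8*d + 15) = (d - 5)*(d - 1)*(d + 2)*(d + 4)*(d - 3)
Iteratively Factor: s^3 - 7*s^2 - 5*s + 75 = (s + 3)*(s^2 - 10*s + 25) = (s - 5)*(s + 3)*(s - 5)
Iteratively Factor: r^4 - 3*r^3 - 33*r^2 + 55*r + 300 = (r + 4)*(r^3 - 7*r^2 - 5*r + 75) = (r - 5)*(r + 4)*(r^2 - 2*r - 15) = (r - 5)^2*(r + 4)*(r + 3)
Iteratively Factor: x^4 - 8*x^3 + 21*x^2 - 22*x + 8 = (x - 2)*(x^3 - 6*x^2 + 9*x - 4) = (x - 4)*(x - 2)*(x^2 - 2*x + 1) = (x - 4)*(x - 2)*(x - 1)*(x - 1)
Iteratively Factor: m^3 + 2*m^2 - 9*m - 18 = (m + 2)*(m^2 - 9) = (m + 2)*(m + 3)*(m - 3)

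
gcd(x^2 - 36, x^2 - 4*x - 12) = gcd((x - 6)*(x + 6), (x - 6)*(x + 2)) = x - 6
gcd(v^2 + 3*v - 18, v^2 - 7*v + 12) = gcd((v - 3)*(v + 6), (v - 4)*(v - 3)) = v - 3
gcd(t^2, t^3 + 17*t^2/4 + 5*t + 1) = 1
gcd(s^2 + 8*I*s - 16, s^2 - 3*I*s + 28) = s + 4*I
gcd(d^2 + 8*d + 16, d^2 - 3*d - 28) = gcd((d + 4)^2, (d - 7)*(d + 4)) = d + 4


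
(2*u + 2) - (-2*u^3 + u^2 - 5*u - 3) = 2*u^3 - u^2 + 7*u + 5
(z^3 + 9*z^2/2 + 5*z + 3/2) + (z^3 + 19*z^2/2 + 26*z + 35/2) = 2*z^3 + 14*z^2 + 31*z + 19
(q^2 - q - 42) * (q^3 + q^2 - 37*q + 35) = q^5 - 80*q^3 + 30*q^2 + 1519*q - 1470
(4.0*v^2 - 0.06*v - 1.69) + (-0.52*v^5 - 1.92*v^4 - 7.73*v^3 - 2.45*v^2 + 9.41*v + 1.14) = -0.52*v^5 - 1.92*v^4 - 7.73*v^3 + 1.55*v^2 + 9.35*v - 0.55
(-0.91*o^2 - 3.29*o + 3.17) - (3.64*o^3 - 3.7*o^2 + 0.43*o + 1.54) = -3.64*o^3 + 2.79*o^2 - 3.72*o + 1.63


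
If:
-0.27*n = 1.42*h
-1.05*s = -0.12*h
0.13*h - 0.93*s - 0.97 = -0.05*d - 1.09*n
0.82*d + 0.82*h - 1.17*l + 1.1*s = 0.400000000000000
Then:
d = 999.053703703704*s + 19.4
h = 8.75*s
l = 707.26413421969*s + 13.2547008547009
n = -46.0185185185185*s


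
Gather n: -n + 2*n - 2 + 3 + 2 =n + 3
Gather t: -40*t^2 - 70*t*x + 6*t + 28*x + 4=-40*t^2 + t*(6 - 70*x) + 28*x + 4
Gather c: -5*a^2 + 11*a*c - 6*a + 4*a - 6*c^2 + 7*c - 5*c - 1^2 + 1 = -5*a^2 - 2*a - 6*c^2 + c*(11*a + 2)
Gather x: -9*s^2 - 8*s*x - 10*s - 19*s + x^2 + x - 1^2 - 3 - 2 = -9*s^2 - 29*s + x^2 + x*(1 - 8*s) - 6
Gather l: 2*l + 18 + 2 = 2*l + 20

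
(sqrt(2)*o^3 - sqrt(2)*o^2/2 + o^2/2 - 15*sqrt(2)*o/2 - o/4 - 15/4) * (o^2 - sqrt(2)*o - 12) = sqrt(2)*o^5 - 3*o^4/2 - sqrt(2)*o^4/2 - 20*sqrt(2)*o^3 + 3*o^3/4 + 21*o^2/4 + 25*sqrt(2)*o^2/4 + 3*o + 375*sqrt(2)*o/4 + 45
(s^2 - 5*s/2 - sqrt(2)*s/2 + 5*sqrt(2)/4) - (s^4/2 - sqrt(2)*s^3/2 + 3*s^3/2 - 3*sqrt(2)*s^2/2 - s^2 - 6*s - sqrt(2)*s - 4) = -s^4/2 - 3*s^3/2 + sqrt(2)*s^3/2 + 2*s^2 + 3*sqrt(2)*s^2/2 + sqrt(2)*s/2 + 7*s/2 + 5*sqrt(2)/4 + 4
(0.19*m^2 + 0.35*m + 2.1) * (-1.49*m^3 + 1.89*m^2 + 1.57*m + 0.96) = -0.2831*m^5 - 0.1624*m^4 - 2.1692*m^3 + 4.7009*m^2 + 3.633*m + 2.016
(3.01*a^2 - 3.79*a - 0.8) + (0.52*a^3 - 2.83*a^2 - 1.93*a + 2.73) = 0.52*a^3 + 0.18*a^2 - 5.72*a + 1.93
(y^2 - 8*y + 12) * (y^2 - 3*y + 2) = y^4 - 11*y^3 + 38*y^2 - 52*y + 24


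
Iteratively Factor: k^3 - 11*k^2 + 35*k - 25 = (k - 5)*(k^2 - 6*k + 5) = (k - 5)^2*(k - 1)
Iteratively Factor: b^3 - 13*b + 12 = (b + 4)*(b^2 - 4*b + 3) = (b - 3)*(b + 4)*(b - 1)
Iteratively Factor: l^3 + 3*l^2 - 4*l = (l)*(l^2 + 3*l - 4) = l*(l - 1)*(l + 4)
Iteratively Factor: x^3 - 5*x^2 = (x)*(x^2 - 5*x) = x*(x - 5)*(x)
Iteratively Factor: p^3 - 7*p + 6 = (p - 2)*(p^2 + 2*p - 3) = (p - 2)*(p - 1)*(p + 3)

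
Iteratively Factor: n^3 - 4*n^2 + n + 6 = (n + 1)*(n^2 - 5*n + 6) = (n - 2)*(n + 1)*(n - 3)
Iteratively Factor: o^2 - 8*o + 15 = (o - 5)*(o - 3)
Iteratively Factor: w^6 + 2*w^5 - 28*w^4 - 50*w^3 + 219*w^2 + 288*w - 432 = (w - 1)*(w^5 + 3*w^4 - 25*w^3 - 75*w^2 + 144*w + 432) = (w - 4)*(w - 1)*(w^4 + 7*w^3 + 3*w^2 - 63*w - 108) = (w - 4)*(w - 1)*(w + 4)*(w^3 + 3*w^2 - 9*w - 27) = (w - 4)*(w - 1)*(w + 3)*(w + 4)*(w^2 - 9) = (w - 4)*(w - 1)*(w + 3)^2*(w + 4)*(w - 3)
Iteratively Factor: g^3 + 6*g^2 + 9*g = (g + 3)*(g^2 + 3*g) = g*(g + 3)*(g + 3)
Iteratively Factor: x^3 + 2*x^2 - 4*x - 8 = (x + 2)*(x^2 - 4) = (x - 2)*(x + 2)*(x + 2)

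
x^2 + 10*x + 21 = (x + 3)*(x + 7)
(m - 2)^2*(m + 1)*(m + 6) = m^4 + 3*m^3 - 18*m^2 + 4*m + 24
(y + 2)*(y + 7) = y^2 + 9*y + 14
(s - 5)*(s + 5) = s^2 - 25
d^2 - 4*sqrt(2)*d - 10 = (d - 5*sqrt(2))*(d + sqrt(2))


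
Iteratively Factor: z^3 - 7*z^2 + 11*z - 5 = (z - 5)*(z^2 - 2*z + 1) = (z - 5)*(z - 1)*(z - 1)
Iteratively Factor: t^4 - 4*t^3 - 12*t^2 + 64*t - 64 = (t - 4)*(t^3 - 12*t + 16) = (t - 4)*(t - 2)*(t^2 + 2*t - 8) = (t - 4)*(t - 2)^2*(t + 4)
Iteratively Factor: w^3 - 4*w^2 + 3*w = (w - 1)*(w^2 - 3*w) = (w - 3)*(w - 1)*(w)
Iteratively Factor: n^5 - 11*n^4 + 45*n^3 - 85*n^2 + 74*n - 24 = (n - 1)*(n^4 - 10*n^3 + 35*n^2 - 50*n + 24) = (n - 4)*(n - 1)*(n^3 - 6*n^2 + 11*n - 6) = (n - 4)*(n - 3)*(n - 1)*(n^2 - 3*n + 2) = (n - 4)*(n - 3)*(n - 1)^2*(n - 2)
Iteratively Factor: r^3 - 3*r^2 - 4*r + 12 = (r + 2)*(r^2 - 5*r + 6) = (r - 2)*(r + 2)*(r - 3)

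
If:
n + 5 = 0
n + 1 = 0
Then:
No Solution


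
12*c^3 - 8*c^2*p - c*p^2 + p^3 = (-2*c + p)^2*(3*c + p)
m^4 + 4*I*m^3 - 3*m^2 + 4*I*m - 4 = (m - I)*(m + I)*(m + 2*I)^2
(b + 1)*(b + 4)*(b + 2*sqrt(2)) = b^3 + 2*sqrt(2)*b^2 + 5*b^2 + 4*b + 10*sqrt(2)*b + 8*sqrt(2)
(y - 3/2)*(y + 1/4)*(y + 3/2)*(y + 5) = y^4 + 21*y^3/4 - y^2 - 189*y/16 - 45/16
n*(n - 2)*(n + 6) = n^3 + 4*n^2 - 12*n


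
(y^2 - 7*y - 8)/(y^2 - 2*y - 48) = (y + 1)/(y + 6)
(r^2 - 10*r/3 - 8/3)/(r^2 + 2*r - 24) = (r + 2/3)/(r + 6)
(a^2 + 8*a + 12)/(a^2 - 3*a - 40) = (a^2 + 8*a + 12)/(a^2 - 3*a - 40)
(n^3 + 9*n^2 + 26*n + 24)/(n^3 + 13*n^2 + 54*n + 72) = (n + 2)/(n + 6)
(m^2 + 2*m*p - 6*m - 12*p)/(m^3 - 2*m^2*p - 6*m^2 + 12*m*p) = (-m - 2*p)/(m*(-m + 2*p))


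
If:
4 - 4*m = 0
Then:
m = 1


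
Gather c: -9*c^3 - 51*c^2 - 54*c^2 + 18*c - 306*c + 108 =-9*c^3 - 105*c^2 - 288*c + 108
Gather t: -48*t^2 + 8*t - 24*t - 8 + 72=-48*t^2 - 16*t + 64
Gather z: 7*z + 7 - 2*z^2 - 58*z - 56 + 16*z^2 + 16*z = 14*z^2 - 35*z - 49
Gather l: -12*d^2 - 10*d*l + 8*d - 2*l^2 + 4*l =-12*d^2 + 8*d - 2*l^2 + l*(4 - 10*d)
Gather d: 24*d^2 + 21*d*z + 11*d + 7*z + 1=24*d^2 + d*(21*z + 11) + 7*z + 1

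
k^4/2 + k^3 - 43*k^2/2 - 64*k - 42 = (k/2 + 1/2)*(k - 7)*(k + 2)*(k + 6)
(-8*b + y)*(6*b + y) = -48*b^2 - 2*b*y + y^2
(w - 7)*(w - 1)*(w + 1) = w^3 - 7*w^2 - w + 7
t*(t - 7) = t^2 - 7*t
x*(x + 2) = x^2 + 2*x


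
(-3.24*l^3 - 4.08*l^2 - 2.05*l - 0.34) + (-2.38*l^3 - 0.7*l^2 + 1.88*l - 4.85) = -5.62*l^3 - 4.78*l^2 - 0.17*l - 5.19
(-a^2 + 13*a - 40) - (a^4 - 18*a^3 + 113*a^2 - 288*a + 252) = -a^4 + 18*a^3 - 114*a^2 + 301*a - 292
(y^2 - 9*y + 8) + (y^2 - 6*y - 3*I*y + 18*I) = 2*y^2 - 15*y - 3*I*y + 8 + 18*I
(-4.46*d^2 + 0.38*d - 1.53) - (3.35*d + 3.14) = -4.46*d^2 - 2.97*d - 4.67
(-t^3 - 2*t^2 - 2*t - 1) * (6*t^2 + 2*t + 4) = -6*t^5 - 14*t^4 - 20*t^3 - 18*t^2 - 10*t - 4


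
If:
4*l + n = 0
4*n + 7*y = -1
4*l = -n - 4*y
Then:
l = 1/16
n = -1/4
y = 0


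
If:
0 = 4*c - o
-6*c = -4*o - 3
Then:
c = -3/10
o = -6/5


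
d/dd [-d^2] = -2*d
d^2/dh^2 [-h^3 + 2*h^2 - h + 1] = 4 - 6*h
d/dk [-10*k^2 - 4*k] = -20*k - 4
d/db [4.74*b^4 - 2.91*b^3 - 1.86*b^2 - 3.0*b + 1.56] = 18.96*b^3 - 8.73*b^2 - 3.72*b - 3.0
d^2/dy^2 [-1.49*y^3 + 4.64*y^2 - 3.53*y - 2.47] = 9.28 - 8.94*y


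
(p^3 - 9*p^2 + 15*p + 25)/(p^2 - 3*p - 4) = (p^2 - 10*p + 25)/(p - 4)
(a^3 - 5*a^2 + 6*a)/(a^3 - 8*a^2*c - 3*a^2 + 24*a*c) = (a - 2)/(a - 8*c)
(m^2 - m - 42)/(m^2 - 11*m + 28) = (m + 6)/(m - 4)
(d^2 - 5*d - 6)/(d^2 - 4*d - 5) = (d - 6)/(d - 5)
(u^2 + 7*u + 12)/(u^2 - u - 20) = (u + 3)/(u - 5)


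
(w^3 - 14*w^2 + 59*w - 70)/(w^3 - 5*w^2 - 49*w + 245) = (w - 2)/(w + 7)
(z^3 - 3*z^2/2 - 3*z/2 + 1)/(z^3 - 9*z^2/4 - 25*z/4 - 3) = 2*(2*z^2 - 5*z + 2)/(4*z^2 - 13*z - 12)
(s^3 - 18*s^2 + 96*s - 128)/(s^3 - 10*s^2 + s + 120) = (s^2 - 10*s + 16)/(s^2 - 2*s - 15)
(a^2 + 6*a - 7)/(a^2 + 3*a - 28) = (a - 1)/(a - 4)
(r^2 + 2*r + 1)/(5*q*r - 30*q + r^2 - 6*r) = (r^2 + 2*r + 1)/(5*q*r - 30*q + r^2 - 6*r)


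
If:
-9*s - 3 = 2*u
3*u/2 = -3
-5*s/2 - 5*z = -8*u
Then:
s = 1/9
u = -2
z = -293/90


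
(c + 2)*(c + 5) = c^2 + 7*c + 10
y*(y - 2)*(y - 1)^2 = y^4 - 4*y^3 + 5*y^2 - 2*y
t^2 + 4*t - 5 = (t - 1)*(t + 5)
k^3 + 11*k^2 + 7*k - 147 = (k - 3)*(k + 7)^2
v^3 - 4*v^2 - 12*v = v*(v - 6)*(v + 2)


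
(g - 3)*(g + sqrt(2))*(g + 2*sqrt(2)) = g^3 - 3*g^2 + 3*sqrt(2)*g^2 - 9*sqrt(2)*g + 4*g - 12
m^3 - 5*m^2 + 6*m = m*(m - 3)*(m - 2)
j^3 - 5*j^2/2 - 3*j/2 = j*(j - 3)*(j + 1/2)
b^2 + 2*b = b*(b + 2)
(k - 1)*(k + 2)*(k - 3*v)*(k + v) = k^4 - 2*k^3*v + k^3 - 3*k^2*v^2 - 2*k^2*v - 2*k^2 - 3*k*v^2 + 4*k*v + 6*v^2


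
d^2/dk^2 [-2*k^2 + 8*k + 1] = -4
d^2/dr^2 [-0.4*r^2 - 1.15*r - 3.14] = -0.800000000000000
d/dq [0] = 0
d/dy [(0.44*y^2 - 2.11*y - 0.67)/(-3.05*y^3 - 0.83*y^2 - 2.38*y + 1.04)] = (1.342*y^4 - 12.871*y^3 - 8.929*y^2 - 0.197000000000001*y - 3.789)/(9.3025*y^6 + 5.063*y^5 + 15.2069*y^4 - 2.3932*y^3 + 3.938*y^2 - 4.9504*y + 1.0816)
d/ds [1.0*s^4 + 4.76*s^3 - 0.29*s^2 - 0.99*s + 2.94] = 4.0*s^3 + 14.28*s^2 - 0.58*s - 0.99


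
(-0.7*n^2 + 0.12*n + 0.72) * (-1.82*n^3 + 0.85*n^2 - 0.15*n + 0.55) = 1.274*n^5 - 0.8134*n^4 - 1.1034*n^3 + 0.209*n^2 - 0.042*n + 0.396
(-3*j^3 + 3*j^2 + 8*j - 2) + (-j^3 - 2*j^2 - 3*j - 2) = -4*j^3 + j^2 + 5*j - 4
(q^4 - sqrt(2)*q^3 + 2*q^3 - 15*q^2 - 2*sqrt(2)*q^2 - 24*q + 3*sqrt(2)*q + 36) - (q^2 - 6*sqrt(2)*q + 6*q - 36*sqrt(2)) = q^4 - sqrt(2)*q^3 + 2*q^3 - 16*q^2 - 2*sqrt(2)*q^2 - 30*q + 9*sqrt(2)*q + 36 + 36*sqrt(2)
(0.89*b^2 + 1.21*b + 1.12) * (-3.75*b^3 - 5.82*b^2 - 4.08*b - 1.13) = -3.3375*b^5 - 9.7173*b^4 - 14.8734*b^3 - 12.4609*b^2 - 5.9369*b - 1.2656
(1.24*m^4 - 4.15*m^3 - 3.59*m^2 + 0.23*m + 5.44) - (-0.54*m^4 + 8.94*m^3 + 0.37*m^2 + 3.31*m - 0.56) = 1.78*m^4 - 13.09*m^3 - 3.96*m^2 - 3.08*m + 6.0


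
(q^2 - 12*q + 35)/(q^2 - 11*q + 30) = (q - 7)/(q - 6)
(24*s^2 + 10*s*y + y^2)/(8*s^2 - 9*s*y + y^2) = (24*s^2 + 10*s*y + y^2)/(8*s^2 - 9*s*y + y^2)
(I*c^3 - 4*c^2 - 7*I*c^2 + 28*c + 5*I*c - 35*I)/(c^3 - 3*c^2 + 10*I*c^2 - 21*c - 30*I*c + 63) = (I*c^3 - c^2*(4 + 7*I) + c*(28 + 5*I) - 35*I)/(c^3 + c^2*(-3 + 10*I) - 3*c*(7 + 10*I) + 63)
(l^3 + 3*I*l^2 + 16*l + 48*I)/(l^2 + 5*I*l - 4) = (l^2 - I*l + 12)/(l + I)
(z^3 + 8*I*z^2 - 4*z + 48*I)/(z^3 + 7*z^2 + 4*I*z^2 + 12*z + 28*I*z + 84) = (z + 4*I)/(z + 7)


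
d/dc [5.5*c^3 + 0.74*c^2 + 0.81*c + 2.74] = 16.5*c^2 + 1.48*c + 0.81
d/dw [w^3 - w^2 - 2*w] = 3*w^2 - 2*w - 2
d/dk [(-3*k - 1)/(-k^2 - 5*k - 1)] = (3*k^2 + 15*k - (2*k + 5)*(3*k + 1) + 3)/(k^2 + 5*k + 1)^2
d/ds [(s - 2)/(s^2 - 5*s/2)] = 4*(-s^2 + 4*s - 5)/(s^2*(4*s^2 - 20*s + 25))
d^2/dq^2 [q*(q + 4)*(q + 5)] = 6*q + 18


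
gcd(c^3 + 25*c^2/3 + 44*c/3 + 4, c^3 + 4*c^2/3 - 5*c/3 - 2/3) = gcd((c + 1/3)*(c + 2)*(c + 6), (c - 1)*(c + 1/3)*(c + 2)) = c^2 + 7*c/3 + 2/3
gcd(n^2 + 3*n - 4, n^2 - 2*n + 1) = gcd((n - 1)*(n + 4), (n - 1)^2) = n - 1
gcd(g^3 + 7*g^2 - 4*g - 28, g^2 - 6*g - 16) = g + 2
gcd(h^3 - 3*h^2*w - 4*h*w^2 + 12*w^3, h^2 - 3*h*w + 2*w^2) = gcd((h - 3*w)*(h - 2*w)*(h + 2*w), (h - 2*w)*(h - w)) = -h + 2*w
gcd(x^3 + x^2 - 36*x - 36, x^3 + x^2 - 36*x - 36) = x^3 + x^2 - 36*x - 36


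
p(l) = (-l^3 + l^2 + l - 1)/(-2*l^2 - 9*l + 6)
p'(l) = (4*l + 9)*(-l^3 + l^2 + l - 1)/(-2*l^2 - 9*l + 6)^2 + (-3*l^2 + 2*l + 1)/(-2*l^2 - 9*l + 6) = (2*l^4 + 18*l^3 - 25*l^2 + 8*l - 3)/(4*l^4 + 36*l^3 + 57*l^2 - 108*l + 36)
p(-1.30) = 0.11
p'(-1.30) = -0.44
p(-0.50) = -0.11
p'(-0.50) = -0.15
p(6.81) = 1.78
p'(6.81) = 0.41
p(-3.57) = 4.25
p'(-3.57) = -5.28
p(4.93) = 1.05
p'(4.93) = 0.37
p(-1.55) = 0.24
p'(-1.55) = -0.57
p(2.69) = 0.32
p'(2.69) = 0.27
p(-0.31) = -0.14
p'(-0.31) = -0.11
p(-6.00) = -20.42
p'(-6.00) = -15.60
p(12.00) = 4.03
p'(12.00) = 0.45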